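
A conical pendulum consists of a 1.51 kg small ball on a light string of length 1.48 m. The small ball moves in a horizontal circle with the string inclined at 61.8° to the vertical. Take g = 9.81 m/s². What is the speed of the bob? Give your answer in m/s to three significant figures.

4.89 m/s

The radius of the circle is r = L sinθ = 1.48 × sin 61.8° = 1.304 m.
Horizontally T sinθ = mv²/r and vertically T cosθ = mg, so tanθ = v²/(rg).
v = √(r g tanθ) = √(1.304 × 9.81 × 1.865) = √23.86 = 4.885 m/s.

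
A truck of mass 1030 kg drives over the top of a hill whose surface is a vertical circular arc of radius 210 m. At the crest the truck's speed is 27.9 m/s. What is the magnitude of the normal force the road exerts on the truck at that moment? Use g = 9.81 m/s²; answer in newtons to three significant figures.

At the crest the centripetal acceleration points downward (toward the centre of the arc), so mg − N = mv²/r.
N = m(g − v²/r) = 1030 × (9.81 − (27.9)²/210) = 1030 × (9.81 − 3.707) = 1030 × 6.103 = 6286 N.

6290 N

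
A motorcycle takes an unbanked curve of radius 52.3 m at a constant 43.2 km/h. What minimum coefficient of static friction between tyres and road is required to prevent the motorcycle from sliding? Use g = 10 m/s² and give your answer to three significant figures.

0.275

v = 43.2/3.6 = 12.00 m/s.
Friction provides the centripetal force: μ_s m g = m v²/r, so μ_s = v²/(g r) = (12.00)²/(10.0 × 52.3) = 144.0/523.0 = 0.2753.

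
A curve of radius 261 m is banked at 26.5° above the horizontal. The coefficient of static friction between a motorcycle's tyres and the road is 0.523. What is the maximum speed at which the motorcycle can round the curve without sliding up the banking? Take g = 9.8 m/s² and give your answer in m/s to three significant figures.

59.5 m/s

At the maximum speed, friction acts down the slope at its limiting value f = μN. Radially (horizontal, toward centre): N sinθ + μN cosθ = mv²/r. Vertically: N cosθ − μN sinθ = mg.
Dividing: v² = r g (sinθ + μcosθ)/(cosθ − μsinθ).
sinθ + μcosθ = 0.4462 + 0.523×0.8949 = 0.9142; cosθ − μsinθ = 0.8949 − 0.523×0.4462 = 0.6616.
v² = 261 × 9.8 × 0.9142/0.6616 = 3535 m²/s², so v = 59.45 m/s.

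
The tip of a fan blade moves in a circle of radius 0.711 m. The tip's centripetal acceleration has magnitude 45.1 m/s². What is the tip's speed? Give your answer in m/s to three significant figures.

5.66 m/s

a_c = v²/r ⇒ v = √(a_c · r) = √(45.1 × 0.711) = √32.07 = 5.663 m/s.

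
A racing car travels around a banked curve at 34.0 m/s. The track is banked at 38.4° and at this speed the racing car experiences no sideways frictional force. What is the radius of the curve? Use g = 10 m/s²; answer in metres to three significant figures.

146 m

Frictionless banking: tanθ = v²/(rg), so r = v²/(g tanθ).
r = (34.0)²/(10.0 × tan 38.4°) = 1156/(10.0 × 0.7926) = 1156/7.926 = 145.9 m.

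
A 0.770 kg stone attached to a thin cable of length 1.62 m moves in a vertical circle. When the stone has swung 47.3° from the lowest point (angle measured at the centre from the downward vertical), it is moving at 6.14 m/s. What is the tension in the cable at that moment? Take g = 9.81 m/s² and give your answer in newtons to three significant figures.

Take the radial direction toward the centre of the circle as positive. The component of the weight along the string toward the centre is −mg cos φ (φ measured from the bottom), so Newton's second law along the string gives T − mg cos φ = m v²/r.
cos 47.3° = 0.6782, so T = m(v²/r + g cos φ) = 0.770 × ((6.14)²/1.62 + 9.81 × 0.6782) = 0.770 × (23.27 + (6.653)) = 0.770 × 29.92 = 23.04 N.

23.0 N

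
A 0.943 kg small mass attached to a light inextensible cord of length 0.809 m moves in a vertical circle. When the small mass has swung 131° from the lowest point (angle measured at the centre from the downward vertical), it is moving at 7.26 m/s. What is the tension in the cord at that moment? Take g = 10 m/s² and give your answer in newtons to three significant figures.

55.3 N

Take the radial direction toward the centre of the circle as positive. The component of the weight along the string toward the centre is −mg cos φ (φ measured from the bottom), so Newton's second law along the string gives T − mg cos φ = m v²/r.
cos 131° = -0.6561, so T = m(v²/r + g cos φ) = 0.943 × ((7.26)²/0.809 + 10.0 × -0.6561) = 0.943 × (65.15 + (-6.561)) = 0.943 × 58.59 = 55.25 N.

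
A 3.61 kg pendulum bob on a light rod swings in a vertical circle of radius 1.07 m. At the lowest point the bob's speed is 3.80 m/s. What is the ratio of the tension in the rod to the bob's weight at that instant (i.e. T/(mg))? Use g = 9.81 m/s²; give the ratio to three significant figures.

2.38

At the bottom, T − mg = mv²/r, so T = m(v²/r + g) and T/(mg) = v²/(rg) + 1 = (3.80)²/(1.07 × 9.81) + 1 = 1.376 + 1 = 2.376.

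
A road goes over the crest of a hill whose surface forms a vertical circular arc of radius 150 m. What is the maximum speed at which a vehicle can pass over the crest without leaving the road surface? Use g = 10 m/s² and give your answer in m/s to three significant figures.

38.7 m/s

At the crest the centre of the circle is below the vehicle, so the net downward (centripetal) force is mg − N = mv²/r.
The vehicle leaves the road when N → 0, giving v_max = √(g r) = √(10.0 × 150) = 38.73 m/s.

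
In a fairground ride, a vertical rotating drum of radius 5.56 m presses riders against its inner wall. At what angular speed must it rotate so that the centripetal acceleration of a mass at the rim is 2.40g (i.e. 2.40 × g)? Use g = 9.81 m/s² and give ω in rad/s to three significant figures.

Centripetal acceleration a_c = ω²r. Setting ω²r = 2.40g:
ω = √(2.40g / r) = √(2.40 × 9.81 / 5.56) = √4.235 = 2.058 rad/s.

2.06 rad/s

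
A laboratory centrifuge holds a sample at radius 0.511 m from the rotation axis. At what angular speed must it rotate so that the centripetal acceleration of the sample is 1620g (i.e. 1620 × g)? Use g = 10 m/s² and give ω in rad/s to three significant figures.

Centripetal acceleration a_c = ω²r. Setting ω²r = 1620g:
ω = √(1620g / r) = √(1620 × 10.0 / 0.511) = √31700 = 178.1 rad/s.

178 rad/s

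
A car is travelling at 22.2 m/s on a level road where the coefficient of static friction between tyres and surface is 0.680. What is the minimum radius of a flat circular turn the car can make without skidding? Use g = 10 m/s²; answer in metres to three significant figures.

72.5 m

At the limit, μ_s m g = m v²/r, so r_min = v²/(μ_s g) = (22.2)²/(0.680 × 10.0) = 492.8/6.800 = 72.48 m.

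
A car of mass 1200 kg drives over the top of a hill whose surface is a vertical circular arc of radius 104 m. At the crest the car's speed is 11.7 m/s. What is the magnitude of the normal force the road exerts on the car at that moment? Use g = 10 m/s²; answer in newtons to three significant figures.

10400 N

At the crest the centripetal acceleration points downward (toward the centre of the arc), so mg − N = mv²/r.
N = m(g − v²/r) = 1200 × (10.0 − (11.7)²/104) = 1200 × (10.0 − 1.316) = 1200 × 8.684 = 10420 N.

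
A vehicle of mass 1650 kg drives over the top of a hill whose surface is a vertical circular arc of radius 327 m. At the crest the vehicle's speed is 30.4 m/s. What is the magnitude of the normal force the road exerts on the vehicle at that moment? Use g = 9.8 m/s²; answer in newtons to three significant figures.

11500 N

At the crest the centripetal acceleration points downward (toward the centre of the arc), so mg − N = mv²/r.
N = m(g − v²/r) = 1650 × (9.8 − (30.4)²/327) = 1650 × (9.8 − 2.826) = 1650 × 6.974 = 11510 N.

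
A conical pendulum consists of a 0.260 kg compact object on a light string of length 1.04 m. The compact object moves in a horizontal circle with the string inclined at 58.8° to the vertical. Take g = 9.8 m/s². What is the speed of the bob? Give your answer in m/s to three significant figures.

The radius of the circle is r = L sinθ = 1.04 × sin 58.8° = 0.8896 m.
Horizontally T sinθ = mv²/r and vertically T cosθ = mg, so tanθ = v²/(rg).
v = √(r g tanθ) = √(0.8896 × 9.8 × 1.651) = √14.39 = 3.794 m/s.

3.79 m/s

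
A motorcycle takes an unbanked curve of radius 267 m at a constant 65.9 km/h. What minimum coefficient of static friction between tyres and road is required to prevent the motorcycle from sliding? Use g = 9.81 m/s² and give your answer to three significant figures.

0.128

v = 65.9/3.6 = 18.31 m/s.
Friction provides the centripetal force: μ_s m g = m v²/r, so μ_s = v²/(g r) = (18.31)²/(9.81 × 267) = 335.1/2619 = 0.1279.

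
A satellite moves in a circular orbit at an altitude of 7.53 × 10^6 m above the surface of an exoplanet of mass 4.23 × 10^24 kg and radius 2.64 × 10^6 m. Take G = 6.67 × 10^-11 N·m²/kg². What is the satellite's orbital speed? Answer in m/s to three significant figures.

5270 m/s

Orbital radius r = R + h = 2.64 × 10^6 + 7.53 × 10^6 = 1.017 × 10^7 m.
Gravity supplies the centripetal force: G M m / r² = m v² / r, so v = √(GM/r).
v = √(6.67 × 10^-11 × 4.23 × 10^24 / 1.017 × 10^7) = √(2.774 × 10^7) = 5267 m/s.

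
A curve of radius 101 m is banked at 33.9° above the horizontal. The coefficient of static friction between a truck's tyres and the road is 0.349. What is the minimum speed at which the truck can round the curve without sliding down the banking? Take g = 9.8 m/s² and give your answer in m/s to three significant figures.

16.1 m/s

At the minimum speed, friction acts up the slope at its limiting value f = μN. Radially (horizontal, toward centre): N sinθ − μN cosθ = mv²/r. Vertically: N cosθ + μN sinθ = mg.
Dividing: v² = r g (sinθ − μcosθ)/(cosθ + μsinθ).
sinθ − μcosθ = 0.5577 − 0.349×0.8300 = 0.2681; cosθ + μsinθ = 0.8300 + 0.349×0.5577 = 1.025.
v² = 101 × 9.8 × 0.2681/1.025 = 258.9 m²/s², so v = 16.09 m/s.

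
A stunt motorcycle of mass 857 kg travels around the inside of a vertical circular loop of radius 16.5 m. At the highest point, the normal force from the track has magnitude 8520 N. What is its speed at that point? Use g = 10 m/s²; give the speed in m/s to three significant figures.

At the top, N + mg = mv²/r, so v = √(r(N/m + g)) = √(16.5 × (8520/857 + 10.0)) = √(16.5 × 19.94) = √329.0 = 18.14 m/s.

18.1 m/s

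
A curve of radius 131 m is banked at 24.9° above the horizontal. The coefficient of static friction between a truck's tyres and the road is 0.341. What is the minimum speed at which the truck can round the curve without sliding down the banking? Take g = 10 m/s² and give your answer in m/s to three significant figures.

11.8 m/s

At the minimum speed, friction acts up the slope at its limiting value f = μN. Radially (horizontal, toward centre): N sinθ − μN cosθ = mv²/r. Vertically: N cosθ + μN sinθ = mg.
Dividing: v² = r g (sinθ − μcosθ)/(cosθ + μsinθ).
sinθ − μcosθ = 0.4210 − 0.341×0.9070 = 0.1117; cosθ + μsinθ = 0.9070 + 0.341×0.4210 = 1.051.
v² = 131 × 10.0 × 0.1117/1.051 = 139.3 m²/s², so v = 11.80 m/s.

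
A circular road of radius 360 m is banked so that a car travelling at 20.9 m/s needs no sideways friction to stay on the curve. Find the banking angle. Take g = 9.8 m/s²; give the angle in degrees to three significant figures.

With no friction, the horizontal component of the normal force provides the centripetal force: N sinθ = mv²/r, while N cosθ = mg vertically.
Dividing: tanθ = v²/(r g) = (20.9)²/(360 × 9.8) = 436.8/3528 = 0.1238.
θ = arctan(0.1238) = 7.058°.

7.06°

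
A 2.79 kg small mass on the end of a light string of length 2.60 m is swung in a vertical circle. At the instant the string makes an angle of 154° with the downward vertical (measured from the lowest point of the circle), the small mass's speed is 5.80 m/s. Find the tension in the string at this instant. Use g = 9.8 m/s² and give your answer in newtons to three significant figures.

Take the radial direction toward the centre of the circle as positive. The component of the weight along the string toward the centre is −mg cos φ (φ measured from the bottom), so Newton's second law along the string gives T − mg cos φ = m v²/r.
cos 154° = -0.8988, so T = m(v²/r + g cos φ) = 2.79 × ((5.80)²/2.60 + 9.8 × -0.8988) = 2.79 × (12.94 + (-8.808)) = 2.79 × 4.130 = 11.52 N.

11.5 N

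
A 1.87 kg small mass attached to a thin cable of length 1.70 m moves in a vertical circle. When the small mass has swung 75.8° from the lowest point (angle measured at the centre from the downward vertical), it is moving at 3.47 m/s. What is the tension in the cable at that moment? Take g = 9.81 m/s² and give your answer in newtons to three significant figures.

17.7 N

Take the radial direction toward the centre of the circle as positive. The component of the weight along the string toward the centre is −mg cos φ (φ measured from the bottom), so Newton's second law along the string gives T − mg cos φ = m v²/r.
cos 75.8° = 0.2453, so T = m(v²/r + g cos φ) = 1.87 × ((3.47)²/1.70 + 9.81 × 0.2453) = 1.87 × (7.083 + (2.406)) = 1.87 × 9.489 = 17.75 N.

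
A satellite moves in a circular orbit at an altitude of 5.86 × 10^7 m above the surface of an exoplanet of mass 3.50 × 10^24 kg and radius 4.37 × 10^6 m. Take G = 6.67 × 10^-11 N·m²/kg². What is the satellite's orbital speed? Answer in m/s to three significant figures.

Orbital radius r = R + h = 4.37 × 10^6 + 5.86 × 10^7 = 6.297 × 10^7 m.
Gravity supplies the centripetal force: G M m / r² = m v² / r, so v = √(GM/r).
v = √(6.67 × 10^-11 × 3.50 × 10^24 / 6.297 × 10^7) = √(3.707 × 10^6) = 1925 m/s.

1930 m/s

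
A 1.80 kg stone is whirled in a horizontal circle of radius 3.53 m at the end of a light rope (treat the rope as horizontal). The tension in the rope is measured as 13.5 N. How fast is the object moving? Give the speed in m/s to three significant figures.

5.15 m/s

T = m v²/r ⇒ v = √(T r / m) = √(13.5 × 3.53 / 1.80) = √26.47 = 5.145 m/s.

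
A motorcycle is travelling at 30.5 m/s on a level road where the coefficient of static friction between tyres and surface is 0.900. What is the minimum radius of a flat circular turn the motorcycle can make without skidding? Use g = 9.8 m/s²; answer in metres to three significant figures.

At the limit, μ_s m g = m v²/r, so r_min = v²/(μ_s g) = (30.5)²/(0.900 × 9.8) = 930.2/8.820 = 105.5 m.

105 m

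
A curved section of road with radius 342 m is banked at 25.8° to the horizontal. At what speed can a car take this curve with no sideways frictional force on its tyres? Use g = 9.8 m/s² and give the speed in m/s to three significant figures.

40.3 m/s

On a frictionless banked curve, N sinθ = mv²/r and N cosθ = mg, so tanθ = v²/(rg).
v = √(r g tanθ) = √(342 × 9.8 × tan 25.8°) = √(342 × 9.8 × 0.4834) = √1620 = 40.25 m/s.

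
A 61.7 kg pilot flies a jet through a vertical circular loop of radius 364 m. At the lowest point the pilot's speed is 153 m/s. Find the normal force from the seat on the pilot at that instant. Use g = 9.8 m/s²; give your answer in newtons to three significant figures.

4570 N

At the lowest point, N points up (toward the centre) and the weight mg points down (away from the centre), so the net inward force is N − mg = mv²/r.
N = m(v²/r + g) = 61.7 × ((153)²/364 + 9.8) = 61.7 × (64.31 + 9.8) = 61.7 × 74.11 = 4573 N.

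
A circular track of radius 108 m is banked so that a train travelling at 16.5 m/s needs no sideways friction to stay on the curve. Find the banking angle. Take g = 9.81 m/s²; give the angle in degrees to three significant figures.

14.4°

For a frictionless banked turn: horizontally N sinθ = mv²/r and vertically N cosθ = mg.
Dividing: tanθ = v²/(r g) = (16.5)²/(108 × 9.81) = 272.2/1059 = 0.2570.
θ = arctan(0.2570) = 14.41°.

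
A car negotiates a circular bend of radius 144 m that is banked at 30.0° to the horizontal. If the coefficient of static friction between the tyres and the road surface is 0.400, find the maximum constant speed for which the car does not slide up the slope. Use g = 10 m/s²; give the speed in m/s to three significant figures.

At the maximum speed, friction acts down the slope at its limiting value f = μN. Radially (horizontal, toward centre): N sinθ + μN cosθ = mv²/r. Vertically: N cosθ − μN sinθ = mg.
Dividing: v² = r g (sinθ + μcosθ)/(cosθ − μsinθ).
sinθ + μcosθ = 0.5000 + 0.400×0.8660 = 0.8464; cosθ − μsinθ = 0.8660 − 0.400×0.5000 = 0.6660.
v² = 144 × 10.0 × 0.8464/0.6660 = 1830 m²/s², so v = 42.78 m/s.

42.8 m/s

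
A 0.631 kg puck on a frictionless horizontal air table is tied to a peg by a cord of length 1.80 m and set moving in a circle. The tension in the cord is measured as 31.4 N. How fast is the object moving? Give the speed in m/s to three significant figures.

9.46 m/s

T = m v²/r ⇒ v = √(T r / m) = √(31.4 × 1.80 / 0.631) = √89.57 = 9.464 m/s.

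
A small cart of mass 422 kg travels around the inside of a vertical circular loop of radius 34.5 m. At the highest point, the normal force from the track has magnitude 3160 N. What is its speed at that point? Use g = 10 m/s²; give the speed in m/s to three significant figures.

24.6 m/s

At the top, N + mg = mv²/r, so v = √(r(N/m + g)) = √(34.5 × (3160/422 + 10.0)) = √(34.5 × 17.49) = √603.3 = 24.56 m/s.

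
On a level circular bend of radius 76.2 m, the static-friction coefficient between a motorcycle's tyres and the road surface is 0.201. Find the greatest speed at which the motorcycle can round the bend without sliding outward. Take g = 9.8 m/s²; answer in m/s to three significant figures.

12.3 m/s

Friction provides the centripetal force on a flat curve. At maximum speed it is at its limiting value: μ_s m g = m v²/r.
Mass cancels: v_max = √(μ_s g r) = √(0.201 × 9.8 × 76.2) = √150.1 = 12.25 m/s.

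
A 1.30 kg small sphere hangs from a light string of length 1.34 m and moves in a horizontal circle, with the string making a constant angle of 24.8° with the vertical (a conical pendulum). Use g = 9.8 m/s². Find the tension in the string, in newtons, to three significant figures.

14.0 N

Vertically the bob has no acceleration, so T cosθ = mg.
T = mg/cosθ = 1.30 × 9.8 / cos 24.8° = 12.74/0.9078 = 14.03 N.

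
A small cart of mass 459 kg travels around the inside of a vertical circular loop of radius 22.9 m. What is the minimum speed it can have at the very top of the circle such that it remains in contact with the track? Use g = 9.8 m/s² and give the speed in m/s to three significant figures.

At the highest point the centre is directly below, so both the weight and N act inward: N + mg = mv²/r.
At minimum speed N → 0, so mg = mv_min²/r ⇒ v_min = √(g r) = √(9.8 × 22.9) = 14.98 m/s.

15.0 m/s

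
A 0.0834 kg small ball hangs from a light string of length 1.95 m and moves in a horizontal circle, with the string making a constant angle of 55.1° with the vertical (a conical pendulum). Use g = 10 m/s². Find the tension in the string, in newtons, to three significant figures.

1.46 N

Vertically the bob has no acceleration, so T cosθ = mg.
T = mg/cosθ = 0.0834 × 10.0 / cos 55.1° = 0.8340/0.5721 = 1.458 N.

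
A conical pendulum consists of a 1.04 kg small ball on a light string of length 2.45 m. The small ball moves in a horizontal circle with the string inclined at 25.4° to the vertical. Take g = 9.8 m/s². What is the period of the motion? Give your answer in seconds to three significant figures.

2.99 s

r = L sinθ = 1.051 m. From T sinθ = mω²r and T cosθ = mg: tanθ = ω²r/g, so ω² = g tanθ / r = g/(L cosθ).
ω = √(g/(L cosθ)) = √(9.8/(2.45 × 0.9033)) = √4.428 = 2.104 rad/s.
Period = 2π/ω = 2.986 s.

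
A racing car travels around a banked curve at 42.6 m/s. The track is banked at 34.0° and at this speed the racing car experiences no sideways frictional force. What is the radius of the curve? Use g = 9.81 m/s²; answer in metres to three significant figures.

Frictionless banking: tanθ = v²/(rg), so r = v²/(g tanθ).
r = (42.6)²/(9.81 × tan 34.0°) = 1815/(9.81 × 0.6745) = 1815/6.617 = 274.3 m.

274 m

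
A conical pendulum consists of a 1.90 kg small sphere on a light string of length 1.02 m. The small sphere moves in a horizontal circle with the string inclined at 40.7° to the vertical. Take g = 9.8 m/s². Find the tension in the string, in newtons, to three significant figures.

24.6 N

Vertically the bob has no acceleration, so T cosθ = mg.
T = mg/cosθ = 1.90 × 9.8 / cos 40.7° = 18.62/0.7581 = 24.56 N.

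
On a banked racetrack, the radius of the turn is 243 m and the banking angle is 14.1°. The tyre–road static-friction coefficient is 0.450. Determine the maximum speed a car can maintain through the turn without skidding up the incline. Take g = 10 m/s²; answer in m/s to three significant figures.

43.8 m/s

At the maximum speed, friction acts down the slope at its limiting value f = μN. Radially (horizontal, toward centre): N sinθ + μN cosθ = mv²/r. Vertically: N cosθ − μN sinθ = mg.
Dividing: v² = r g (sinθ + μcosθ)/(cosθ − μsinθ).
sinθ + μcosθ = 0.2436 + 0.450×0.9699 = 0.6801; cosθ − μsinθ = 0.9699 − 0.450×0.2436 = 0.8602.
v² = 243 × 10.0 × 0.6801/0.8602 = 1921 m²/s², so v = 43.83 m/s.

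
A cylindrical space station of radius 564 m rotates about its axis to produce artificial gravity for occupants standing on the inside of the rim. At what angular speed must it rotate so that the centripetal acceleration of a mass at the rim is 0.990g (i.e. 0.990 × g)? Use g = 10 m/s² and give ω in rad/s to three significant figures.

0.132 rad/s

Centripetal acceleration a_c = ω²r. Setting ω²r = 0.990g:
ω = √(0.990g / r) = √(0.990 × 10.0 / 564) = √0.01755 = 0.1325 rad/s.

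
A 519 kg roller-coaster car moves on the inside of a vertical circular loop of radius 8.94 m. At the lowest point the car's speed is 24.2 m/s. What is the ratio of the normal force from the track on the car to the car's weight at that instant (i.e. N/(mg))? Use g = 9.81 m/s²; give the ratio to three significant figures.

7.68

At the bottom, N − mg = mv²/r, so N = m(v²/r + g) and N/(mg) = v²/(rg) + 1 = (24.2)²/(8.94 × 9.81) + 1 = 6.678 + 1 = 7.678.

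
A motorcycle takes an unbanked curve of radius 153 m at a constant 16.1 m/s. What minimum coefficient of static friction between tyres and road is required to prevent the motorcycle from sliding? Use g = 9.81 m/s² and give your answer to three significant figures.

0.173

Friction provides the centripetal force: μ_s m g = m v²/r, so μ_s = v²/(g r) = (16.10)²/(9.81 × 153) = 259.2/1501 = 0.1727.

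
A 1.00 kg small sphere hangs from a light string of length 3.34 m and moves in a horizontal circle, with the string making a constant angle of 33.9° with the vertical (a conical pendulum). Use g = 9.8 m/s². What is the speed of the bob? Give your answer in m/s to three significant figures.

3.50 m/s

The radius of the circle is r = L sinθ = 3.34 × sin 33.9° = 1.863 m.
Horizontally T sinθ = mv²/r and vertically T cosθ = mg, so tanθ = v²/(rg).
v = √(r g tanθ) = √(1.863 × 9.8 × 0.6720) = √12.27 = 3.503 m/s.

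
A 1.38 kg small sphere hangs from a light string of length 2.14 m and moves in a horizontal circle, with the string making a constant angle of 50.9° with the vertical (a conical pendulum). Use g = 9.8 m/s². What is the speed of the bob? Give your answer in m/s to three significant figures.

The radius of the circle is r = L sinθ = 2.14 × sin 50.9° = 1.661 m.
Horizontally T sinθ = mv²/r and vertically T cosθ = mg, so tanθ = v²/(rg).
v = √(r g tanθ) = √(1.661 × 9.8 × 1.230) = √20.03 = 4.475 m/s.

4.48 m/s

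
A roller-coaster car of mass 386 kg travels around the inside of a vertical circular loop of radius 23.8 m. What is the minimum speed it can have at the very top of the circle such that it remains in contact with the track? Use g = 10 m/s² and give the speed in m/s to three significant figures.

15.4 m/s

At the highest point the centre is directly below, so both the weight and N act inward: N + mg = mv²/r.
At minimum speed N → 0, so mg = mv_min²/r ⇒ v_min = √(g r) = √(10.0 × 23.8) = 15.43 m/s.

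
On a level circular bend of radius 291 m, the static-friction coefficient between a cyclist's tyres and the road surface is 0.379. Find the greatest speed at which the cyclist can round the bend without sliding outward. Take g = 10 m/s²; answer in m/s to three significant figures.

Friction provides the centripetal force on a flat curve. At maximum speed it is at its limiting value: μ_s m g = m v²/r.
Mass cancels: v_max = √(μ_s g r) = √(0.379 × 10.0 × 291) = √1103 = 33.21 m/s.

33.2 m/s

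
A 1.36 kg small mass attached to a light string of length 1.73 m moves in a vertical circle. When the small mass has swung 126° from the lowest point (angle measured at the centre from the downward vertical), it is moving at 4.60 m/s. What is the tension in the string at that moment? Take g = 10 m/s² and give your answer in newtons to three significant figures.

Take the radial direction toward the centre of the circle as positive. The component of the weight along the string toward the centre is −mg cos φ (φ measured from the bottom), so Newton's second law along the string gives T − mg cos φ = m v²/r.
cos 126° = -0.5878, so T = m(v²/r + g cos φ) = 1.36 × ((4.60)²/1.73 + 10.0 × -0.5878) = 1.36 × (12.23 + (-5.878)) = 1.36 × 6.353 = 8.641 N.

8.64 N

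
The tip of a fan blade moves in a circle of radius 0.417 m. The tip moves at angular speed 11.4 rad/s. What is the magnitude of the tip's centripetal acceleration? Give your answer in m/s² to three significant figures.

v = ωr = 11.4 × 0.417 = 4.754 m/s.
a_c = v²/r = (4.754)²/0.417 = 22.60/0.417 = 54.19 m/s².

54.2 m/s²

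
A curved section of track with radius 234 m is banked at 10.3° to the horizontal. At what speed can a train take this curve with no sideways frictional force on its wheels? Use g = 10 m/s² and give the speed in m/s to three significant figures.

20.6 m/s

On a frictionless banked curve, N sinθ = mv²/r and N cosθ = mg, so tanθ = v²/(rg).
v = √(r g tanθ) = √(234 × 10.0 × tan 10.3°) = √(234 × 10.0 × 0.1817) = √425.3 = 20.62 m/s.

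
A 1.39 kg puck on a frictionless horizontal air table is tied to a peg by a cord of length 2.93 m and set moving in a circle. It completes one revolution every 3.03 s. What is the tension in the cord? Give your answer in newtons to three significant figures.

v = 2πr/T = 2π × 2.93/3.03 = 6.076 m/s.
The tension is the only horizontal force, so it supplies the full centripetal force: T = m v²/r = 1.39 × (6.076)²/2.93 = 1.39 × 36.92/2.93 = 17.51 N.

17.5 N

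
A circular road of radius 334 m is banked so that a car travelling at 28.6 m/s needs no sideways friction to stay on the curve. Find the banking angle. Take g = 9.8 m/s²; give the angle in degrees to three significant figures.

14.0°

For a frictionless banked turn: horizontally N sinθ = mv²/r and vertically N cosθ = mg.
Dividing: tanθ = v²/(r g) = (28.6)²/(334 × 9.8) = 818.0/3273 = 0.2499.
θ = arctan(0.2499) = 14.03°.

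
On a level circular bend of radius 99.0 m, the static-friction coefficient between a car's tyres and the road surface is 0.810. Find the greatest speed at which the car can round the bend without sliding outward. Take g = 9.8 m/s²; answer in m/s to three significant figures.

28.0 m/s

The only inward force on a level bend is static friction, so at the limit f_s = μ_s N = μ_s m g = m v²/r.
Mass cancels: v_max = √(μ_s g r) = √(0.810 × 9.8 × 99.0) = √785.9 = 28.03 m/s.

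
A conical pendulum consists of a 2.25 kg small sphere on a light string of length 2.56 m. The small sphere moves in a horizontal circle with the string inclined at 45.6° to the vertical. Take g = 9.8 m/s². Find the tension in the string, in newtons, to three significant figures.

31.5 N

Vertically the bob has no acceleration, so T cosθ = mg.
T = mg/cosθ = 2.25 × 9.8 / cos 45.6° = 22.05/0.6997 = 31.52 N.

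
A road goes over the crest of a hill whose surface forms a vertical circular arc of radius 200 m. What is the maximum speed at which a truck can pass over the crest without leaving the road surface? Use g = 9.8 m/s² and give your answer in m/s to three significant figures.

44.3 m/s

At the crest the centre of the circle is below the truck, so the net downward (centripetal) force is mg − N = mv²/r.
The truck leaves the road when N → 0, giving v_max = √(g r) = √(9.8 × 200) = 44.27 m/s.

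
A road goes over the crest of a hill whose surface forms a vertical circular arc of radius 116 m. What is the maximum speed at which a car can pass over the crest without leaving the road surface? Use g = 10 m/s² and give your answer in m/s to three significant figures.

34.1 m/s

At the crest the centre of the circle is below the car, so the net downward (centripetal) force is mg − N = mv²/r.
The car leaves the road when N → 0, giving v_max = √(g r) = √(10.0 × 116) = 34.06 m/s.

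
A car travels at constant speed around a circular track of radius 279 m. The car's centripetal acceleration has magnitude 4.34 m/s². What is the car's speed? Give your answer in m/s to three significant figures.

a_c = v²/r ⇒ v = √(a_c · r) = √(4.34 × 279) = √1211 = 34.80 m/s.

34.8 m/s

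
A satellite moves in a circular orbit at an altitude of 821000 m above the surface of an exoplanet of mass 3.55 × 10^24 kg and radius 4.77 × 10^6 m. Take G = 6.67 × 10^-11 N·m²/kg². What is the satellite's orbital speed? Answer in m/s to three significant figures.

Orbital radius r = R + h = 4.77 × 10^6 + 821000 = 5.591 × 10^6 m.
Gravity supplies the centripetal force: G M m / r² = m v² / r, so v = √(GM/r).
v = √(6.67 × 10^-11 × 3.55 × 10^24 / 5.591 × 10^6) = √(4.235 × 10^7) = 6508 m/s.

6510 m/s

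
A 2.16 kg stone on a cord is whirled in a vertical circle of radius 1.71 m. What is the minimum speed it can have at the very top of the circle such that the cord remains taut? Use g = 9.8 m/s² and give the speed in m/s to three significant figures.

4.09 m/s

At the highest point the centre is directly below, so both the weight and T act inward: T + mg = mv²/r.
At minimum speed T → 0, so mg = mv_min²/r ⇒ v_min = √(g r) = √(9.8 × 1.71) = 4.094 m/s.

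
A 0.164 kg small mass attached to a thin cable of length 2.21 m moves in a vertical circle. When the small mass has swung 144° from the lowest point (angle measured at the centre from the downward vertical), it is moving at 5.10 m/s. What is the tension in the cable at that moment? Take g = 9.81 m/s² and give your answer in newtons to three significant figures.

Take the radial direction toward the centre of the circle as positive. The component of the weight along the string toward the centre is −mg cos φ (φ measured from the bottom), so Newton's second law along the string gives T − mg cos φ = m v²/r.
cos 144° = -0.8090, so T = m(v²/r + g cos φ) = 0.164 × ((5.10)²/2.21 + 9.81 × -0.8090) = 0.164 × (11.77 + (-7.936)) = 0.164 × 3.833 = 0.6286 N.

0.629 N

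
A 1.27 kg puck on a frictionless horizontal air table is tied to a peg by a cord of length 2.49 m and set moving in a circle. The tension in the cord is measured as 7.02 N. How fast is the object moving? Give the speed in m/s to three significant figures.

T = m v²/r ⇒ v = √(T r / m) = √(7.02 × 2.49 / 1.27) = √13.76 = 3.710 m/s.

3.71 m/s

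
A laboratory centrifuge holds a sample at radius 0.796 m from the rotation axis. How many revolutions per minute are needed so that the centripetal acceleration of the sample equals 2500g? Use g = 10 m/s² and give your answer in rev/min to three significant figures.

1690 rev/min

Require ω²r = 2500g, so ω = √(2500 × 10.0/0.796) = 177.2 rad/s.
In rev/min: ω × 60/(2π) = 177.2 × 60/(2π) = 1692 rev/min.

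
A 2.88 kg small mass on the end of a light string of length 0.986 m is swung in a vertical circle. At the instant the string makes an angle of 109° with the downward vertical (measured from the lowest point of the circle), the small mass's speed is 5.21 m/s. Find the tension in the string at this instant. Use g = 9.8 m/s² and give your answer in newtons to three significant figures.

70.1 N

Take the radial direction toward the centre of the circle as positive. The component of the weight along the string toward the centre is −mg cos φ (φ measured from the bottom), so Newton's second law along the string gives T − mg cos φ = m v²/r.
cos 109° = -0.3256, so T = m(v²/r + g cos φ) = 2.88 × ((5.21)²/0.986 + 9.8 × -0.3256) = 2.88 × (27.53 + (-3.191)) = 2.88 × 24.34 = 70.10 N.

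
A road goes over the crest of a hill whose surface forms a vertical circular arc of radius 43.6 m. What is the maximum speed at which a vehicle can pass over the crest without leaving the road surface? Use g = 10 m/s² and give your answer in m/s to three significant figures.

20.9 m/s

At the crest the centre of the circle is below the vehicle, so the net downward (centripetal) force is mg − N = mv²/r.
The vehicle leaves the road when N → 0, giving v_max = √(g r) = √(10.0 × 43.6) = 20.88 m/s.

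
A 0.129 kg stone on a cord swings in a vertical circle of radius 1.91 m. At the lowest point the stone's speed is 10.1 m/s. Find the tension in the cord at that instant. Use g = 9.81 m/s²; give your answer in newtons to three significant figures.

At the lowest point, T points up (toward the centre) and the weight mg points down (away from the centre), so the net inward force is T − mg = mv²/r.
T = m(v²/r + g) = 0.129 × ((10.1)²/1.91 + 9.81) = 0.129 × (53.41 + 9.81) = 0.129 × 63.22 = 8.155 N.

8.16 N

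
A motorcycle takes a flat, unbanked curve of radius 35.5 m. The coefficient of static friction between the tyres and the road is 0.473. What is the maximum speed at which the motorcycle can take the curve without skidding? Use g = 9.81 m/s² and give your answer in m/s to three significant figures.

The only inward force on a level bend is static friction, so at the limit f_s = μ_s N = μ_s m g = m v²/r.
Mass cancels: v_max = √(μ_s g r) = √(0.473 × 9.81 × 35.5) = √164.7 = 12.83 m/s.

12.8 m/s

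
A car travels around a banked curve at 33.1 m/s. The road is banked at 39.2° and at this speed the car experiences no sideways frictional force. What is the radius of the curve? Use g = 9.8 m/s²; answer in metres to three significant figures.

Frictionless banking: tanθ = v²/(rg), so r = v²/(g tanθ).
r = (33.1)²/(9.8 × tan 39.2°) = 1096/(9.8 × 0.8156) = 1096/7.993 = 137.1 m.

137 m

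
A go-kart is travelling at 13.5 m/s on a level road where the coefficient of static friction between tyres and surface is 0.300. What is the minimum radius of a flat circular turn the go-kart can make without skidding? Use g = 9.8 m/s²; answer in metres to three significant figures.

62.0 m

At the limit, μ_s m g = m v²/r, so r_min = v²/(μ_s g) = (13.5)²/(0.300 × 9.8) = 182.2/2.940 = 61.99 m.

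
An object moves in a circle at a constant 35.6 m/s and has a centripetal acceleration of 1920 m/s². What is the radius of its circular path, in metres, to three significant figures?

0.660 m

a_c = v²/r ⇒ r = v²/a_c = (35.6)²/1920 = 1267/1920 = 0.6601 m.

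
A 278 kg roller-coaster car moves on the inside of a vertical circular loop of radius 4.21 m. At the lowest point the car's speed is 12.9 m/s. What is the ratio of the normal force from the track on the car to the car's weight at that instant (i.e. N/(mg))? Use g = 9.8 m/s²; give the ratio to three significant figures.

5.03

At the bottom, N − mg = mv²/r, so N = m(v²/r + g) and N/(mg) = v²/(rg) + 1 = (12.9)²/(4.21 × 9.8) + 1 = 4.033 + 1 = 5.033.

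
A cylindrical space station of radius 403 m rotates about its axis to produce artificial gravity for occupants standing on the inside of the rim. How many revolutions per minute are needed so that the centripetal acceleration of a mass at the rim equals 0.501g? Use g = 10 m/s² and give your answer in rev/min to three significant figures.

Require ω²r = 0.501g, so ω = √(0.501 × 10.0/403) = 0.1115 rad/s.
In rev/min: ω × 60/(2π) = 0.1115 × 60/(2π) = 1.065 rev/min.

1.06 rev/min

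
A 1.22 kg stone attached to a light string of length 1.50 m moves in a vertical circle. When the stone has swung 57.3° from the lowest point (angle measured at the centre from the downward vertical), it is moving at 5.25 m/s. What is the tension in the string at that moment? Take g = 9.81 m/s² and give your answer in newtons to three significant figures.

Take the radial direction toward the centre of the circle as positive. The component of the weight along the string toward the centre is −mg cos φ (φ measured from the bottom), so Newton's second law along the string gives T − mg cos φ = m v²/r.
cos 57.3° = 0.5402, so T = m(v²/r + g cos φ) = 1.22 × ((5.25)²/1.50 + 9.81 × 0.5402) = 1.22 × (18.38 + (5.300)) = 1.22 × 23.67 = 28.88 N.

28.9 N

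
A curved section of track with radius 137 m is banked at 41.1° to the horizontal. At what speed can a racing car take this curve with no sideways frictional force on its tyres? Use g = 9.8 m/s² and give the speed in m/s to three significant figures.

On a frictionless banked curve, N sinθ = mv²/r and N cosθ = mg, so tanθ = v²/(rg).
v = √(r g tanθ) = √(137 × 9.8 × tan 41.1°) = √(137 × 9.8 × 0.8724) = √1171 = 34.22 m/s.

34.2 m/s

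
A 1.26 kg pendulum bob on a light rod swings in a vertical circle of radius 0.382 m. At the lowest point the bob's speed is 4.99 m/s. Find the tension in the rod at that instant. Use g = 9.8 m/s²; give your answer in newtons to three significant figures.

94.5 N

At the lowest point, T points up (toward the centre) and the weight mg points down (away from the centre), so the net inward force is T − mg = mv²/r.
T = m(v²/r + g) = 1.26 × ((4.99)²/0.382 + 9.8) = 1.26 × (65.18 + 9.8) = 1.26 × 74.98 = 94.48 N.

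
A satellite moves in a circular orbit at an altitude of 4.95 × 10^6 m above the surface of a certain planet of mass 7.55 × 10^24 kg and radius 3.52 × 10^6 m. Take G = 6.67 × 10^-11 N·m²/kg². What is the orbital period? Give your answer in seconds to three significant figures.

6900 s

r = R + h = 3.52 × 10^6 + 4.95 × 10^6 = 8.470 × 10^6 m. Gravity provides the centripetal force: G M m / r² = m v² / r ⇒ v = √(GM/r) = 7711 m/s.
T = 2πr/v = 2π × 8.470 × 10^6 / 7711 = 6902 s.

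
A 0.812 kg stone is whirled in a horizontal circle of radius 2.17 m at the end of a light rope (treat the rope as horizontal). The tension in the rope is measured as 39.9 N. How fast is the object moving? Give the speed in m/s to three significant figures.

T = m v²/r ⇒ v = √(T r / m) = √(39.9 × 2.17 / 0.812) = √106.6 = 10.33 m/s.

10.3 m/s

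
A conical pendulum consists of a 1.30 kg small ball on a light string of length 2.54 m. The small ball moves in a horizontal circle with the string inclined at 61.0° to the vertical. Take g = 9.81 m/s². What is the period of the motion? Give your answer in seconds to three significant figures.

r = L sinθ = 2.222 m. From T sinθ = mω²r and T cosθ = mg: tanθ = ω²r/g, so ω² = g tanθ / r = g/(L cosθ).
ω = √(g/(L cosθ)) = √(9.81/(2.54 × 0.4848)) = √7.966 = 2.822 rad/s.
Period = 2π/ω = 2.226 s.

2.23 s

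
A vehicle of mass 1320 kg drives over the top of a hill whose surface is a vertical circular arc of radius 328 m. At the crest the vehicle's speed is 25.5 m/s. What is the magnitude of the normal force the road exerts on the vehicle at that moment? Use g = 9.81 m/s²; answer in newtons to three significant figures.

At the crest the centripetal acceleration points downward (toward the centre of the arc), so mg − N = mv²/r.
N = m(g − v²/r) = 1320 × (9.81 − (25.5)²/328) = 1320 × (9.81 − 1.982) = 1320 × 7.828 = 10330 N.

10300 N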